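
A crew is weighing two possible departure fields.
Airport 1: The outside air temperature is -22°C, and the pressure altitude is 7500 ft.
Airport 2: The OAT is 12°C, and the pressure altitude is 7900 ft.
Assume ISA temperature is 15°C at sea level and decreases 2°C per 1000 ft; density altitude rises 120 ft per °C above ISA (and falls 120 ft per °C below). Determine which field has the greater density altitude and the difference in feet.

Airport 2 by 4576 ft

Airport 1: ISA temp = 0°C, deviation -22°C, DA = 7500 + 120 × (-22) = 4860 ft.
Airport 2: ISA temp = -0.8°C, deviation +12.8°C, DA = 7900 + 120 × 12.8 = 9436 ft.
Airport 2 is higher by 9436 − 4860 = 4576 ft.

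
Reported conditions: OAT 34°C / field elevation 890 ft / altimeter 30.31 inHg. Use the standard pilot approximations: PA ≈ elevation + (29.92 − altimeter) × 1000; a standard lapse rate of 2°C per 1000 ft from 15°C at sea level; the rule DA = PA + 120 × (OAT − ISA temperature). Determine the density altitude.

Pressure altitude = 890 + (29.92 − 30.31) × 1000 = 890 + (-390) = 500 ft.
ISA temperature at 500 ft = 15 − 2 × (500/1000) = 14°C.
ISA deviation = 34 − 14 = +20°C.
Density altitude = 500 + 120 × (20) = 2900 ft.

2900 ft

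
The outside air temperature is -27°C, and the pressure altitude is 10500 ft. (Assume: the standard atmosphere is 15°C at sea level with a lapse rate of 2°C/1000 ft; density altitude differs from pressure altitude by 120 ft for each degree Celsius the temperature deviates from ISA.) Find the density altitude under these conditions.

7980 ft

ISA temperature at 10500 ft = 15 − 2 × (10500/1000) = -6°C.
ISA deviation = -27 − (-6) = -21°C.
Density altitude = 10500 + 120 × (-21) = 10500 + (-2520) = 7980 ft.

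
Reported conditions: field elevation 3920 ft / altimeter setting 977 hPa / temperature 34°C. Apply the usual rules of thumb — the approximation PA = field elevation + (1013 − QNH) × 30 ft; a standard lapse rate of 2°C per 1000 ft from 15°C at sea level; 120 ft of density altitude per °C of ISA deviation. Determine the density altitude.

8480 ft

Pressure altitude = 3920 + (1013 − 977) × 30 = 3920 + (+1080) = 5000 ft.
ISA temperature at 5000 ft = 15 − 2 × (5000/1000) = 5°C.
ISA deviation = 34 − 5 = +29°C.
Density altitude = 5000 + 120 × (29) = 8480 ft.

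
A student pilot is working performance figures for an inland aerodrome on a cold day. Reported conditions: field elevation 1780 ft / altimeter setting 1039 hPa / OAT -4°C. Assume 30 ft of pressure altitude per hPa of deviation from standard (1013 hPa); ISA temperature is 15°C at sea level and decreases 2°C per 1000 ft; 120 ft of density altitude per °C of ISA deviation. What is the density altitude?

Pressure altitude = 1780 + (1013 − 1039) × 30 = 1780 + (-780) = 1000 ft.
ISA temperature at 1000 ft = 15 − 2 × (1000/1000) = 13°C.
ISA deviation = -4 − 13 = -17°C.
Density altitude = 1000 + 120 × (-17) = -1040 ft.

-1040 ft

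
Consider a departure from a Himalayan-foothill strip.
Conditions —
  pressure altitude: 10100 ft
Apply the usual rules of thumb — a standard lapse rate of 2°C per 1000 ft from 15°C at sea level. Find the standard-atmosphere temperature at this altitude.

ISA temperature = 15 − 2 × (10100/1000) = 15 − 20.2 = -5.2°C.

-5.2°C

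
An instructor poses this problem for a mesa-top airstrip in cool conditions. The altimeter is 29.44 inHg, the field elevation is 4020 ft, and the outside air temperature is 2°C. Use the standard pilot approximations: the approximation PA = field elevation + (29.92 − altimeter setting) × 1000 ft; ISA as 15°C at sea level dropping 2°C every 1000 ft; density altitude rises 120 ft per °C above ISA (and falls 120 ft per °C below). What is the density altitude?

Pressure altitude = 4020 + (29.92 − 29.44) × 1000 = 4020 + (+480) = 4500 ft.
ISA temperature at 4500 ft = 15 − 2 × (4500/1000) = 6°C.
ISA deviation = 2 − 6 = -4°C.
Density altitude = 4500 + 120 × (-4) = 4020 ft.

4020 ft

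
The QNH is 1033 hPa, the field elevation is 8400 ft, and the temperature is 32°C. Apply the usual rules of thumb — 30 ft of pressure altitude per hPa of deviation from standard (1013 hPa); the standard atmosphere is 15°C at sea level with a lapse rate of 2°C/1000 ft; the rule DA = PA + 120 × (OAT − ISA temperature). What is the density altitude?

Pressure altitude = 8400 + (1013 − 1033) × 30 = 8400 + (-600) = 7800 ft.
ISA temperature at 7800 ft = 15 − 2 × (7800/1000) = -0.6°C.
ISA deviation = 32 − (-0.6) = +32.6°C.
Density altitude = 7800 + 120 × (32.6) = 11712 ft.

11712 ft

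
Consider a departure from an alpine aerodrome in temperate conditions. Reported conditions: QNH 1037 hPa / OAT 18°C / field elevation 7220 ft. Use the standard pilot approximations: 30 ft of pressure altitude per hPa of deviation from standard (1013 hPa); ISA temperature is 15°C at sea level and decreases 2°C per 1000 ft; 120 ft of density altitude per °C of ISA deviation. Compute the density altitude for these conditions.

8420 ft

Pressure altitude = 7220 + (1013 − 1037) × 30 = 7220 + (-720) = 6500 ft.
ISA temperature at 6500 ft = 15 − 2 × (6500/1000) = 2°C.
ISA deviation = 18 − 2 = +16°C.
Density altitude = 6500 + 120 × (16) = 8420 ft.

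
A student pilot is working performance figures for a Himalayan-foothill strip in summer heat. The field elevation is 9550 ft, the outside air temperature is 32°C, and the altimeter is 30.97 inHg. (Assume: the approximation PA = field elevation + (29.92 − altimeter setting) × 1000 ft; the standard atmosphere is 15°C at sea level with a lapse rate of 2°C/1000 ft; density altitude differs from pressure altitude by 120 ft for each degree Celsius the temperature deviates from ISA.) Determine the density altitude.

12580 ft

Pressure altitude = 9550 + (29.92 − 30.97) × 1000 = 9550 + (-1050) = 8500 ft.
ISA temperature at 8500 ft = 15 − 2 × (8500/1000) = -2°C.
ISA deviation = 32 − (-2) = +34°C.
Density altitude = 8500 + 120 × (34) = 12580 ft.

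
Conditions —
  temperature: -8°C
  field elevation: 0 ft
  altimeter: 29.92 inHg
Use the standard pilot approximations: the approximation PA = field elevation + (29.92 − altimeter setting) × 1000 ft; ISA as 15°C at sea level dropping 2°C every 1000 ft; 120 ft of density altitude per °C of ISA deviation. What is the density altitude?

-2760 ft

Pressure altitude = 0 + (29.92 − 29.92) × 1000 = 0 + (0) = 0 ft.
ISA temperature at 0 ft = 15 − 2 × (0/1000) = 15°C.
ISA deviation = -8 − 15 = -23°C.
Density altitude = 0 + 120 × (-23) = -2760 ft.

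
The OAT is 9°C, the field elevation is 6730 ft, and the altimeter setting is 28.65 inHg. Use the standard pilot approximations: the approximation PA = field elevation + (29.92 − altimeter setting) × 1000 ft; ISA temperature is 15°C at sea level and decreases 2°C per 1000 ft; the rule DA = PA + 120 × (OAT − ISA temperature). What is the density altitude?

9200 ft

Pressure altitude = 6730 + (29.92 − 28.65) × 1000 = 6730 + (+1270) = 8000 ft.
ISA temperature at 8000 ft = 15 − 2 × (8000/1000) = -1°C.
ISA deviation = 9 − (-1) = +10°C.
Density altitude = 8000 + 120 × (10) = 9200 ft.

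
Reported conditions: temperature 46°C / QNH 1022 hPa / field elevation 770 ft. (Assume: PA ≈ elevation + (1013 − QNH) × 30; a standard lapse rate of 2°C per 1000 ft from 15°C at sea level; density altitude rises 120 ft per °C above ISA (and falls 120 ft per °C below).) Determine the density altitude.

Pressure altitude = 770 + (1013 − 1022) × 30 = 770 + (-270) = 500 ft.
ISA temperature at 500 ft = 15 − 2 × (500/1000) = 14°C.
ISA deviation = 46 − 14 = +32°C.
Density altitude = 500 + 120 × (32) = 4340 ft.

4340 ft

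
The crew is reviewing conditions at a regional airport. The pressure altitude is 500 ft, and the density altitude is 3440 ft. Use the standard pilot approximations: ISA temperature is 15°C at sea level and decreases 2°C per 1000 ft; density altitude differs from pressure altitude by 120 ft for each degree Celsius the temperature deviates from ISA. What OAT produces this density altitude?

38.5°C

Density altitude − pressure altitude = 3440 − 500 = +2940 ft.
At 120 ft/°C that is an ISA deviation of 2940/120 = +24.5°C.
ISA temperature at 500 ft = 15 − 2 × (500/1000) = 14°C.
OAT = ISA + deviation = 14 + (+24.5) = 38.5°C.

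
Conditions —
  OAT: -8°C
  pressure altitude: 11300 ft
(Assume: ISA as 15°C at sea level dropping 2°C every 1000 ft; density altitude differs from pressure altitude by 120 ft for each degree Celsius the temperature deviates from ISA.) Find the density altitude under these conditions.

11252 ft

ISA temperature at 11300 ft = 15 − 2 × (11300/1000) = -7.6°C.
ISA deviation = -8 − (-7.6) = -0.4°C.
Density altitude = 11300 + 120 × (-0.4) = 11300 + (-48) = 11252 ft.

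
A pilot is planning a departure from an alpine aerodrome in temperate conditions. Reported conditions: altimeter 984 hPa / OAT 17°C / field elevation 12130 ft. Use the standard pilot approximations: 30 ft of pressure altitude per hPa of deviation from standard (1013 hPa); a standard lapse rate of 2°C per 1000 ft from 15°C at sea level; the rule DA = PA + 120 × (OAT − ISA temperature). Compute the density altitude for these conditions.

Pressure altitude = 12130 + (1013 − 984) × 30 = 12130 + (+870) = 13000 ft.
ISA temperature at 13000 ft = 15 − 2 × (13000/1000) = -11°C.
ISA deviation = 17 − (-11) = +28°C.
Density altitude = 13000 + 120 × (28) = 16360 ft.

16360 ft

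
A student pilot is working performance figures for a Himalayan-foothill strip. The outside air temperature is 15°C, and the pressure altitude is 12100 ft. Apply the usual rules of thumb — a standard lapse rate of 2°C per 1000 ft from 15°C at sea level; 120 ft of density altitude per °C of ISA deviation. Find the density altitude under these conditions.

15004 ft

ISA temperature at 12100 ft = 15 − 2 × (12100/1000) = -9.2°C.
ISA deviation = 15 − (-9.2) = +24.2°C.
Density altitude = 12100 + 120 × (24.2) = 12100 + (+2904) = 15004 ft.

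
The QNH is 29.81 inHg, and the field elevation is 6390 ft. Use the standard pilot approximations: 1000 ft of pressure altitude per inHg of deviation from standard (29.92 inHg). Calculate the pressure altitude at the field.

Pressure correction = (29.92 − 29.81) × 1000 = +110 ft.
Pressure altitude = 6390 + (+110) = 6500 ft.

6500 ft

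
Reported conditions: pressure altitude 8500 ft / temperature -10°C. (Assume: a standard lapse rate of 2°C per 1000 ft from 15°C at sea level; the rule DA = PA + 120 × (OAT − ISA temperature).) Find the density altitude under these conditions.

ISA temperature at 8500 ft = 15 − 2 × (8500/1000) = -2°C.
ISA deviation = -10 − (-2) = -8°C.
Density altitude = 8500 + 120 × (-8) = 8500 + (-960) = 7540 ft.

7540 ft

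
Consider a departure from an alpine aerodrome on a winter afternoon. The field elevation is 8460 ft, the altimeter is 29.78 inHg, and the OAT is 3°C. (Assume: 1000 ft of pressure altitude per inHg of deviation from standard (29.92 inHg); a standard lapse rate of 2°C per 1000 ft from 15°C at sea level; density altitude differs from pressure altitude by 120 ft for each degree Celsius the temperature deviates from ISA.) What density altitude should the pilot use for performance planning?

Pressure altitude = 8460 + (29.92 − 29.78) × 1000 = 8460 + (+140) = 8600 ft.
ISA temperature at 8600 ft = 15 − 2 × (8600/1000) = -2.2°C.
ISA deviation = 3 − (-2.2) = +5.2°C.
Density altitude = 8600 + 120 × (5.2) = 9224 ft.

9224 ft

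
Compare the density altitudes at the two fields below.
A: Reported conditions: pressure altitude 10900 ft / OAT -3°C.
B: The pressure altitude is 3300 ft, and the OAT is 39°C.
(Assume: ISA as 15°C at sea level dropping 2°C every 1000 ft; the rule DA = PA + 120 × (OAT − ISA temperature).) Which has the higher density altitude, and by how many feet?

A by 4384 ft

A: ISA temp = -6.8°C, deviation +3.8°C, DA = 10900 + 120 × 3.8 = 11356 ft.
B: ISA temp = 8.4°C, deviation +30.6°C, DA = 3300 + 120 × 30.6 = 6972 ft.
A is higher by 11356 − 6972 = 4384 ft.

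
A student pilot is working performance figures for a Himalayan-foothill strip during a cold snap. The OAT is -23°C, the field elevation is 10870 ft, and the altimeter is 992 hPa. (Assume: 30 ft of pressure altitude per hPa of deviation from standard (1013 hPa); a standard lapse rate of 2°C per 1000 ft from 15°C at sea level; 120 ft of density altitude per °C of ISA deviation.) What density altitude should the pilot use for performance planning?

Pressure altitude = 10870 + (1013 − 992) × 30 = 10870 + (+630) = 11500 ft.
ISA temperature at 11500 ft = 15 − 2 × (11500/1000) = -8°C.
ISA deviation = -23 − (-8) = -15°C.
Density altitude = 11500 + 120 × (-15) = 9700 ft.

9700 ft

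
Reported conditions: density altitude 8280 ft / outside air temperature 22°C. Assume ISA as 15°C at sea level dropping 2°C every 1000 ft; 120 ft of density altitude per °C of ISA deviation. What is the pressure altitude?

6000 ft

DA = PA + 120 × (OAT − (15 − 2·PA/1000)) = PA + 120·OAT − 1800 + 0.24·PA = 1.24·PA + 120·OAT − 1800.
So 1.24·PA = 8280 − 120 × 22 + 1800 = 7440.
PA = 7440 / 1.24 = 6000 ft.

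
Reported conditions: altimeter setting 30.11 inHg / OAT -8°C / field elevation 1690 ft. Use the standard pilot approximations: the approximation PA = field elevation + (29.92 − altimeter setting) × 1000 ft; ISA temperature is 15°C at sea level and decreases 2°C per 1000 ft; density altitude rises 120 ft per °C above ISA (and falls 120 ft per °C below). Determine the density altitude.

-900 ft

Pressure altitude = 1690 + (29.92 − 30.11) × 1000 = 1690 + (-190) = 1500 ft.
ISA temperature at 1500 ft = 15 − 2 × (1500/1000) = 12°C.
ISA deviation = -8 − 12 = -20°C.
Density altitude = 1500 + 120 × (-20) = -900 ft.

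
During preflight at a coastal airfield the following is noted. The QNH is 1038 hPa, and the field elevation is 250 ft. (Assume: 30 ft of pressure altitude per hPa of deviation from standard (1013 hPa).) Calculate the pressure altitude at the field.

Pressure correction = (1013 − 1038) × 30 = -750 ft.
Pressure altitude = 250 + (-750) = -500 ft.

-500 ft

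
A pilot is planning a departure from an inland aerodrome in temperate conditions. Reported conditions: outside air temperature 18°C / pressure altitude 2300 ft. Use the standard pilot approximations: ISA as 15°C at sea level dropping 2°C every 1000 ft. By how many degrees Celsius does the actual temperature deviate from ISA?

ISA+7.6°C

ISA temperature at 2300 ft = 15 − 2 × (2300/1000) = 10.4°C.
Deviation = OAT − ISA = 18 − 10.4 = +7.6°C.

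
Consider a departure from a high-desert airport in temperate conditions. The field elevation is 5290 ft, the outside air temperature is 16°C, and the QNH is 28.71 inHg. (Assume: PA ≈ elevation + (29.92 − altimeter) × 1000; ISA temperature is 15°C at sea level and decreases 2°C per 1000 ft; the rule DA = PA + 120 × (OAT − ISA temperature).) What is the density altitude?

8180 ft

Pressure altitude = 5290 + (29.92 − 28.71) × 1000 = 5290 + (+1210) = 6500 ft.
ISA temperature at 6500 ft = 15 − 2 × (6500/1000) = 2°C.
ISA deviation = 16 − 2 = +14°C.
Density altitude = 6500 + 120 × (14) = 8180 ft.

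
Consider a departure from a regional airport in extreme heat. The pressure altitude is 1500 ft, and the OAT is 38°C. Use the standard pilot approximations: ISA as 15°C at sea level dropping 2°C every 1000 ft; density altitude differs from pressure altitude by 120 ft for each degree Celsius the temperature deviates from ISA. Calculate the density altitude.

ISA temperature at 1500 ft = 15 − 2 × (1500/1000) = 12°C.
ISA deviation = 38 − 12 = +26°C.
Density altitude = 1500 + 120 × (26) = 1500 + (+3120) = 4620 ft.

4620 ft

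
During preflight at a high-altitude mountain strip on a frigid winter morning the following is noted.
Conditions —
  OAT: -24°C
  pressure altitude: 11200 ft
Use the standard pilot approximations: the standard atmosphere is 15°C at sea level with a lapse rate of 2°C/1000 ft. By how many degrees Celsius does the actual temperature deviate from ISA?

ISA temperature at 11200 ft = 15 − 2 × (11200/1000) = -7.4°C.
Deviation = OAT − ISA = -24 − (-7.4) = -16.6°C.

ISA-16.6°C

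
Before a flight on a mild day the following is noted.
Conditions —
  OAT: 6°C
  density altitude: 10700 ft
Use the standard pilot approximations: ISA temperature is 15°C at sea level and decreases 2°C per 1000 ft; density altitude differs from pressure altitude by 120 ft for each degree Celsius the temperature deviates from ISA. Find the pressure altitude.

DA = PA + 120 × (OAT − (15 − 2·PA/1000)) = PA + 120·OAT − 1800 + 0.24·PA = 1.24·PA + 120·OAT − 1800.
So 1.24·PA = 10700 − 120 × 6 + 1800 = 11780.
PA = 11780 / 1.24 = 9500 ft.

9500 ft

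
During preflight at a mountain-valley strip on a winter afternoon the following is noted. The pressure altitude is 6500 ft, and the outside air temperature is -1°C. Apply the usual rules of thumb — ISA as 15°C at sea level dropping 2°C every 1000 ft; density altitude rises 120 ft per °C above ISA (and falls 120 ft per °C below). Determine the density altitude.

6140 ft

ISA temperature at 6500 ft = 15 − 2 × (6500/1000) = 2°C.
ISA deviation = -1 − 2 = -3°C.
Density altitude = 6500 + 120 × (-3) = 6500 + (-360) = 6140 ft.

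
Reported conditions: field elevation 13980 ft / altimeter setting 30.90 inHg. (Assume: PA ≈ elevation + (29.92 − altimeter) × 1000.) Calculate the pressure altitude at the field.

13000 ft

Pressure correction = (29.92 − 30.90) × 1000 = -980 ft.
Pressure altitude = 13980 + (-980) = 13000 ft.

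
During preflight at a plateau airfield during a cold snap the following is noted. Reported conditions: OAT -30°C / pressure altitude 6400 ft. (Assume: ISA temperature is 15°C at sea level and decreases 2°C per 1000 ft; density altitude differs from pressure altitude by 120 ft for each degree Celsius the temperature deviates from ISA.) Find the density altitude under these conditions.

ISA temperature at 6400 ft = 15 − 2 × (6400/1000) = 2.2°C.
ISA deviation = -30 − 2.2 = -32.2°C.
Density altitude = 6400 + 120 × (-32.2) = 6400 + (-3864) = 2536 ft.

2536 ft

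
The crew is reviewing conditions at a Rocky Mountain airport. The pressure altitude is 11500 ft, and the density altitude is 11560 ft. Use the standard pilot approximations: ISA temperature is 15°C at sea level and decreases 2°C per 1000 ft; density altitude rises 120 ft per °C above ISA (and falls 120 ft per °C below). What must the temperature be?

-7.5°C

Density altitude − pressure altitude = 11560 − 11500 = +60 ft.
At 120 ft/°C that is an ISA deviation of 60/120 = +0.5°C.
ISA temperature at 11500 ft = 15 − 2 × (11500/1000) = -8°C.
OAT = ISA + deviation = -8 + (+0.5) = -7.5°C.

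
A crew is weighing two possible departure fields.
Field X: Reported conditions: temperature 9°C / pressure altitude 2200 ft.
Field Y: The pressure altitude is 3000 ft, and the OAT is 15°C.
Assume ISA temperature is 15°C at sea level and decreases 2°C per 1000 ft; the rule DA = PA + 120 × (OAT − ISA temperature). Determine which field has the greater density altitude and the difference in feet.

Field X: ISA temp = 10.6°C, deviation -1.6°C, DA = 2200 + 120 × (-1.6) = 2008 ft.
Field Y: ISA temp = 9°C, deviation +6°C, DA = 3000 + 120 × 6 = 3720 ft.
Field Y is higher by 3720 − 2008 = 1712 ft.

Field Y by 1712 ft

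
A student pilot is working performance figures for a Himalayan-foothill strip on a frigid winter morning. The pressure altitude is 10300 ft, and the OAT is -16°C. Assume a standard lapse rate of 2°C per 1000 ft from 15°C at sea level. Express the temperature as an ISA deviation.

ISA temperature at 10300 ft = 15 − 2 × (10300/1000) = -5.6°C.
Deviation = OAT − ISA = -16 − (-5.6) = -10.4°C.

ISA-10.4°C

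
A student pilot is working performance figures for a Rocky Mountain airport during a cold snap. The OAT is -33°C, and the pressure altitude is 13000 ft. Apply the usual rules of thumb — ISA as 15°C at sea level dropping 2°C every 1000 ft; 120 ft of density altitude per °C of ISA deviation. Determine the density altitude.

ISA temperature at 13000 ft = 15 − 2 × (13000/1000) = -11°C.
ISA deviation = -33 − (-11) = -22°C.
Density altitude = 13000 + 120 × (-22) = 13000 + (-2640) = 10360 ft.

10360 ft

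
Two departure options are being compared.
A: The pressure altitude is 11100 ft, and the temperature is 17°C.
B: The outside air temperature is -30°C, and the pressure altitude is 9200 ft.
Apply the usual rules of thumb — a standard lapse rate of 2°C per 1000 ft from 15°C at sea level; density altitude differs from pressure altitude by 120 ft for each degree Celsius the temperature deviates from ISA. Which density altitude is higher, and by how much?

A by 7996 ft

A: ISA temp = -7.2°C, deviation +24.2°C, DA = 11100 + 120 × 24.2 = 14004 ft.
B: ISA temp = -3.4°C, deviation -26.6°C, DA = 9200 + 120 × (-26.6) = 6008 ft.
A is higher by 14004 − 6008 = 7996 ft.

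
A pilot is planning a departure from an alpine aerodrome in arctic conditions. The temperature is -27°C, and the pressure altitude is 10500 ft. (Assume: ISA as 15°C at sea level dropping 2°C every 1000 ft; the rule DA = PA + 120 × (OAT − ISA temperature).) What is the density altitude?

7980 ft

ISA temperature at 10500 ft = 15 − 2 × (10500/1000) = -6°C.
ISA deviation = -27 − (-6) = -21°C.
Density altitude = 10500 + 120 × (-21) = 10500 + (-2520) = 7980 ft.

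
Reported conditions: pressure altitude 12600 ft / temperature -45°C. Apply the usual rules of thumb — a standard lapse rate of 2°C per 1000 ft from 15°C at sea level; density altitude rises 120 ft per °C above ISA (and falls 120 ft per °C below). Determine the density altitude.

8424 ft

ISA temperature at 12600 ft = 15 − 2 × (12600/1000) = -10.2°C.
ISA deviation = -45 − (-10.2) = -34.8°C.
Density altitude = 12600 + 120 × (-34.8) = 12600 + (-4176) = 8424 ft.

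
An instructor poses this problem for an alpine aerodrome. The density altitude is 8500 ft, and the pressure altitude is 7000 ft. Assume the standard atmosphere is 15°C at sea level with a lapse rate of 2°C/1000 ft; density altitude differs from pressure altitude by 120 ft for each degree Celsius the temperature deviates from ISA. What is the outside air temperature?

13.5°C

Density altitude − pressure altitude = 8500 − 7000 = +1500 ft.
At 120 ft/°C that is an ISA deviation of 1500/120 = +12.5°C.
ISA temperature at 7000 ft = 15 − 2 × (7000/1000) = 1°C.
OAT = ISA + deviation = 1 + (+12.5) = 13.5°C.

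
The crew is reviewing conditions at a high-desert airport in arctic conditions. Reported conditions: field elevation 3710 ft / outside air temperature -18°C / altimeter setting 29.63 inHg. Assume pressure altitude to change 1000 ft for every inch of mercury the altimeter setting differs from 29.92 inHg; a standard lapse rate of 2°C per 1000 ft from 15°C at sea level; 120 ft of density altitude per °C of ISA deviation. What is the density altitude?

1000 ft

Pressure altitude = 3710 + (29.92 − 29.63) × 1000 = 3710 + (+290) = 4000 ft.
ISA temperature at 4000 ft = 15 − 2 × (4000/1000) = 7°C.
ISA deviation = -18 − 7 = -25°C.
Density altitude = 4000 + 120 × (-25) = 1000 ft.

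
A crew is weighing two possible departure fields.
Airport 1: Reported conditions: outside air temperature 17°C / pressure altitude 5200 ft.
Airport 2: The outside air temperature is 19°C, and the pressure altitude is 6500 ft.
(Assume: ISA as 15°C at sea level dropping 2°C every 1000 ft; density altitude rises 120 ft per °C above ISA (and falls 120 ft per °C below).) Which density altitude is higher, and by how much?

Airport 2 by 1852 ft

Airport 1: ISA temp = 4.6°C, deviation +12.4°C, DA = 5200 + 120 × 12.4 = 6688 ft.
Airport 2: ISA temp = 2°C, deviation +17°C, DA = 6500 + 120 × 17 = 8540 ft.
Airport 2 is higher by 8540 − 6688 = 1852 ft.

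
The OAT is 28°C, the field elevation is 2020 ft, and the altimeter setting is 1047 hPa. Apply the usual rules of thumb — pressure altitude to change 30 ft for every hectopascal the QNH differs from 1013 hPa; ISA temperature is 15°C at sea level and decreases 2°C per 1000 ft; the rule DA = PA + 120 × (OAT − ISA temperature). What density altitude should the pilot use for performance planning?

2800 ft

Pressure altitude = 2020 + (1013 − 1047) × 30 = 2020 + (-1020) = 1000 ft.
ISA temperature at 1000 ft = 15 − 2 × (1000/1000) = 13°C.
ISA deviation = 28 − 13 = +15°C.
Density altitude = 1000 + 120 × (15) = 2800 ft.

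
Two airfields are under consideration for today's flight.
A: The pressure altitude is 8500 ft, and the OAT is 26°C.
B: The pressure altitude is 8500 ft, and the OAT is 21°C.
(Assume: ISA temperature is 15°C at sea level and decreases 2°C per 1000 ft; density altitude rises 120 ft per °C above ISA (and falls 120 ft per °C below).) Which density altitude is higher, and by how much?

A by 600 ft

A: ISA temp = -2°C, deviation +28°C, DA = 8500 + 120 × 28 = 11860 ft.
B: ISA temp = -2°C, deviation +23°C, DA = 8500 + 120 × 23 = 11260 ft.
A is higher by 11860 − 11260 = 600 ft.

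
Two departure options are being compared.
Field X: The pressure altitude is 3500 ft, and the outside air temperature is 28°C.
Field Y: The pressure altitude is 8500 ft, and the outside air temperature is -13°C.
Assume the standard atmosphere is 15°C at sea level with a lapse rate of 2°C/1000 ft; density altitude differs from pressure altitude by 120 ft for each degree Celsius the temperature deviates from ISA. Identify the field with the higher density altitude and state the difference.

Field Y by 1280 ft

Field X: ISA temp = 8°C, deviation +20°C, DA = 3500 + 120 × 20 = 5900 ft.
Field Y: ISA temp = -2°C, deviation -11°C, DA = 8500 + 120 × (-11) = 7180 ft.
Field Y is higher by 7180 − 5900 = 1280 ft.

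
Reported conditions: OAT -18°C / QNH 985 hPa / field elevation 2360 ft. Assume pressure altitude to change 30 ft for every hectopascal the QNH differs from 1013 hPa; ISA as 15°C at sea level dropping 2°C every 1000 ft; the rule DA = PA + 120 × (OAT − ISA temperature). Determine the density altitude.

Pressure altitude = 2360 + (1013 − 985) × 30 = 2360 + (+840) = 3200 ft.
ISA temperature at 3200 ft = 15 − 2 × (3200/1000) = 8.6°C.
ISA deviation = -18 − 8.6 = -26.6°C.
Density altitude = 3200 + 120 × (-26.6) = 8 ft.

8 ft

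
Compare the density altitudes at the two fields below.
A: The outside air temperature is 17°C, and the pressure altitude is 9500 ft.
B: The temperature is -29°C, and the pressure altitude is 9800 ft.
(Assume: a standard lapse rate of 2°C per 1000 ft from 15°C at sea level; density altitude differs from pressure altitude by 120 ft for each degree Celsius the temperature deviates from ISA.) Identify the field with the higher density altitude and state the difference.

A by 5148 ft

A: ISA temp = -4°C, deviation +21°C, DA = 9500 + 120 × 21 = 12020 ft.
B: ISA temp = -4.6°C, deviation -24.4°C, DA = 9800 + 120 × (-24.4) = 6872 ft.
A is higher by 12020 − 6872 = 5148 ft.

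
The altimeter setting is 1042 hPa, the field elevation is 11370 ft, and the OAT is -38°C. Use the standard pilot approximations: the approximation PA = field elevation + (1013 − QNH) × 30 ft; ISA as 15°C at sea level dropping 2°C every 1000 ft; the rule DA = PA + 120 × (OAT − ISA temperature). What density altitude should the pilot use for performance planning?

6660 ft

Pressure altitude = 11370 + (1013 − 1042) × 30 = 11370 + (-870) = 10500 ft.
ISA temperature at 10500 ft = 15 − 2 × (10500/1000) = -6°C.
ISA deviation = -38 − (-6) = -32°C.
Density altitude = 10500 + 120 × (-32) = 6660 ft.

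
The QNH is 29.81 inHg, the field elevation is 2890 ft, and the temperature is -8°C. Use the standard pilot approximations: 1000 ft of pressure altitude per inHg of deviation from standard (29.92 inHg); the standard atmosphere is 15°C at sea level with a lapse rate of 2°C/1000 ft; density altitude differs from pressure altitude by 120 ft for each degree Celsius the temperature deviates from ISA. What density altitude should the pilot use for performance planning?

960 ft

Pressure altitude = 2890 + (29.92 − 29.81) × 1000 = 2890 + (+110) = 3000 ft.
ISA temperature at 3000 ft = 15 − 2 × (3000/1000) = 9°C.
ISA deviation = -8 − 9 = -17°C.
Density altitude = 3000 + 120 × (-17) = 960 ft.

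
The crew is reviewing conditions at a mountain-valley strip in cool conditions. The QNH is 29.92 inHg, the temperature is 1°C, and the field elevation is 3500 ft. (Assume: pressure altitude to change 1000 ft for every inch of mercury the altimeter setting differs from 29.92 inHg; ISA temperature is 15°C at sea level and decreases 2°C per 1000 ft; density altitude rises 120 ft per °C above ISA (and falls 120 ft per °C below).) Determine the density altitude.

2660 ft

Pressure altitude = 3500 + (29.92 − 29.92) × 1000 = 3500 + (0) = 3500 ft.
ISA temperature at 3500 ft = 15 − 2 × (3500/1000) = 8°C.
ISA deviation = 1 − 8 = -7°C.
Density altitude = 3500 + 120 × (-7) = 2660 ft.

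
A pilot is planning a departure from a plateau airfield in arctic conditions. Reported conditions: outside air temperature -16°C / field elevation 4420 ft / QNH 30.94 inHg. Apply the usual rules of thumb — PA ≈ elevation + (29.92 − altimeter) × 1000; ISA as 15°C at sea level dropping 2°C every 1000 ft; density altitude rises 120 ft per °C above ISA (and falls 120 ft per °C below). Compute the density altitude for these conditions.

Pressure altitude = 4420 + (29.92 − 30.94) × 1000 = 4420 + (-1020) = 3400 ft.
ISA temperature at 3400 ft = 15 − 2 × (3400/1000) = 8.2°C.
ISA deviation = -16 − 8.2 = -24.2°C.
Density altitude = 3400 + 120 × (-24.2) = 496 ft.

496 ft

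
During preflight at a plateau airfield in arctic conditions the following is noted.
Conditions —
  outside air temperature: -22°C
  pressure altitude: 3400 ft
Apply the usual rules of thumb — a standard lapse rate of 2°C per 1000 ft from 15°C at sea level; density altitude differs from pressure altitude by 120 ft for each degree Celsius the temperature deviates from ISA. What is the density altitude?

-224 ft

ISA temperature at 3400 ft = 15 − 2 × (3400/1000) = 8.2°C.
ISA deviation = -22 − 8.2 = -30.2°C.
Density altitude = 3400 + 120 × (-30.2) = 3400 + (-3624) = -224 ft.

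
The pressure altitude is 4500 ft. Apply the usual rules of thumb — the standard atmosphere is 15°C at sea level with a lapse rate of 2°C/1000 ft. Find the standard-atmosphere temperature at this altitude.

ISA temperature = 15 − 2 × (4500/1000) = 15 − 9 = 6°C.

6°C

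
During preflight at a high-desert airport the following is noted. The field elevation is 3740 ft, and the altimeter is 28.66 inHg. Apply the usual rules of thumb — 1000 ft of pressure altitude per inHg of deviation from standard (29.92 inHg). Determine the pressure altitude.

5000 ft

Pressure correction = (29.92 − 28.66) × 1000 = +1260 ft.
Pressure altitude = 3740 + (+1260) = 5000 ft.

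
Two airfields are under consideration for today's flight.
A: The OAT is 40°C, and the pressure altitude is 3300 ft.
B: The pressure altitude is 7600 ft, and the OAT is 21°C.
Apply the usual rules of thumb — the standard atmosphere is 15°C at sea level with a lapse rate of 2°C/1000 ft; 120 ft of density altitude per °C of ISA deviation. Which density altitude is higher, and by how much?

B by 3052 ft

A: ISA temp = 8.4°C, deviation +31.6°C, DA = 3300 + 120 × 31.6 = 7092 ft.
B: ISA temp = -0.2°C, deviation +21.2°C, DA = 7600 + 120 × 21.2 = 10144 ft.
B is higher by 10144 − 7092 = 3052 ft.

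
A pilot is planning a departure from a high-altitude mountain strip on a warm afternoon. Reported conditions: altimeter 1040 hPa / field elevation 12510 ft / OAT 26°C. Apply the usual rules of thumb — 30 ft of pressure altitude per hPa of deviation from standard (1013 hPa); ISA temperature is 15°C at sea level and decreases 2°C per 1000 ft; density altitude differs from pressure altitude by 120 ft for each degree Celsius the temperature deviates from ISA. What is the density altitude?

Pressure altitude = 12510 + (1013 − 1040) × 30 = 12510 + (-810) = 11700 ft.
ISA temperature at 11700 ft = 15 − 2 × (11700/1000) = -8.4°C.
ISA deviation = 26 − (-8.4) = +34.4°C.
Density altitude = 11700 + 120 × (34.4) = 15828 ft.

15828 ft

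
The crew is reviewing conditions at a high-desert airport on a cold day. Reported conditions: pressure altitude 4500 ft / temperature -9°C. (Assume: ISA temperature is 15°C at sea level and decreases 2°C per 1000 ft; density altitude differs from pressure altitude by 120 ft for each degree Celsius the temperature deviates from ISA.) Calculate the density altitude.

2700 ft

ISA temperature at 4500 ft = 15 − 2 × (4500/1000) = 6°C.
ISA deviation = -9 − 6 = -15°C.
Density altitude = 4500 + 120 × (-15) = 4500 + (-1800) = 2700 ft.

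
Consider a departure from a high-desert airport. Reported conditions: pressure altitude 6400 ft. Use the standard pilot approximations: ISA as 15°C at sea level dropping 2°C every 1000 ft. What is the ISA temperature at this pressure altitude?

2.2°C

ISA temperature = 15 − 2 × (6400/1000) = 15 − 12.8 = 2.2°C.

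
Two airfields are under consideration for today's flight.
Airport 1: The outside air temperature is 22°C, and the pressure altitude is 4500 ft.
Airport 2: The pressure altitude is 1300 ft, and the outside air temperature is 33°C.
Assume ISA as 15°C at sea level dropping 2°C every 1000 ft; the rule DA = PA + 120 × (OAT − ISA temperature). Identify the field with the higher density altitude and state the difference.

Airport 1 by 2648 ft

Airport 1: ISA temp = 6°C, deviation +16°C, DA = 4500 + 120 × 16 = 6420 ft.
Airport 2: ISA temp = 12.4°C, deviation +20.6°C, DA = 1300 + 120 × 20.6 = 3772 ft.
Airport 1 is higher by 6420 − 3772 = 2648 ft.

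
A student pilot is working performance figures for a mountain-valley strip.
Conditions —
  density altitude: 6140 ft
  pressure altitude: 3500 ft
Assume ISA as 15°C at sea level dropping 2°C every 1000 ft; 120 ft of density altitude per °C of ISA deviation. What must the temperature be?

30°C

Density altitude − pressure altitude = 6140 − 3500 = +2640 ft.
At 120 ft/°C that is an ISA deviation of 2640/120 = +22°C.
ISA temperature at 3500 ft = 15 − 2 × (3500/1000) = 8°C.
OAT = ISA + deviation = 8 + (+22) = 30°C.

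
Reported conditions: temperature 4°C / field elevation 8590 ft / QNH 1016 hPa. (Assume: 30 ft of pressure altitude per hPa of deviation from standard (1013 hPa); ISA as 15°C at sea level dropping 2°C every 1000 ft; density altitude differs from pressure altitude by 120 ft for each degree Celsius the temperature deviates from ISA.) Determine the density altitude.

Pressure altitude = 8590 + (1013 − 1016) × 30 = 8590 + (-90) = 8500 ft.
ISA temperature at 8500 ft = 15 − 2 × (8500/1000) = -2°C.
ISA deviation = 4 − (-2) = +6°C.
Density altitude = 8500 + 120 × (6) = 9220 ft.

9220 ft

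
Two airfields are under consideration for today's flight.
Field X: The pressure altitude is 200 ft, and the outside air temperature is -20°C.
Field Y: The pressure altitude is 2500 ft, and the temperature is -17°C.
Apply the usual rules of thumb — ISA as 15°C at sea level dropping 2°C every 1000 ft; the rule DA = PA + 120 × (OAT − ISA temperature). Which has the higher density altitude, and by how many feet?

Field Y by 3212 ft

Field X: ISA temp = 14.6°C, deviation -34.6°C, DA = 200 + 120 × (-34.6) = -3952 ft.
Field Y: ISA temp = 10°C, deviation -27°C, DA = 2500 + 120 × (-27) = -740 ft.
Field Y is higher by -740 − (-3952) = 3212 ft.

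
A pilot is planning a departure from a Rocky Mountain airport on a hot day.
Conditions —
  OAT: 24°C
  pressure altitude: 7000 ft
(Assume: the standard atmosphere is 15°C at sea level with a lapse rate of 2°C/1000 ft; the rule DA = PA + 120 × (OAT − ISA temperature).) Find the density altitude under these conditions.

ISA temperature at 7000 ft = 15 − 2 × (7000/1000) = 1°C.
ISA deviation = 24 − 1 = +23°C.
Density altitude = 7000 + 120 × (23) = 7000 + (+2760) = 9760 ft.

9760 ft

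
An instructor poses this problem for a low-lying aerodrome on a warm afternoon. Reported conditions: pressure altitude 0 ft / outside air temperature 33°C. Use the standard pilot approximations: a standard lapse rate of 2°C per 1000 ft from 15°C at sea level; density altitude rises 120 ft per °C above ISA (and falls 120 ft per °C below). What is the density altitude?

2160 ft

ISA temperature at 0 ft = 15 − 2 × (0/1000) = 15°C.
ISA deviation = 33 − 15 = +18°C.
Density altitude = 0 + 120 × (18) = 0 + (+2160) = 2160 ft.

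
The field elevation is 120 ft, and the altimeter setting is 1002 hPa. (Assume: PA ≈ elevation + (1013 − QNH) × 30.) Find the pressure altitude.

Pressure correction = (1013 − 1002) × 30 = +330 ft.
Pressure altitude = 120 + (+330) = 450 ft.

450 ft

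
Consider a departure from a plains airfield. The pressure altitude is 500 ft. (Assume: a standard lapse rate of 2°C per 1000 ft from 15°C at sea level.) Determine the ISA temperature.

14°C

ISA temperature = 15 − 2 × (500/1000) = 15 − 1 = 14°C.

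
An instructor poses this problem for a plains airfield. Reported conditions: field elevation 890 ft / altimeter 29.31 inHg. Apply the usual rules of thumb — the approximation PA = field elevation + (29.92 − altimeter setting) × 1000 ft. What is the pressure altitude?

1500 ft

Pressure correction = (29.92 − 29.31) × 1000 = +610 ft.
Pressure altitude = 890 + (+610) = 1500 ft.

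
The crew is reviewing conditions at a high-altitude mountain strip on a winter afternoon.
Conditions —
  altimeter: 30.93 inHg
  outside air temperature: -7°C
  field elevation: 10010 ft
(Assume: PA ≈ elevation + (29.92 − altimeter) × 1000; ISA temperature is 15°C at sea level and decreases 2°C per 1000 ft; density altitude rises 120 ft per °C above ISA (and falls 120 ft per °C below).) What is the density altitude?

8520 ft

Pressure altitude = 10010 + (29.92 − 30.93) × 1000 = 10010 + (-1010) = 9000 ft.
ISA temperature at 9000 ft = 15 − 2 × (9000/1000) = -3°C.
ISA deviation = -7 − (-3) = -4°C.
Density altitude = 9000 + 120 × (-4) = 8520 ft.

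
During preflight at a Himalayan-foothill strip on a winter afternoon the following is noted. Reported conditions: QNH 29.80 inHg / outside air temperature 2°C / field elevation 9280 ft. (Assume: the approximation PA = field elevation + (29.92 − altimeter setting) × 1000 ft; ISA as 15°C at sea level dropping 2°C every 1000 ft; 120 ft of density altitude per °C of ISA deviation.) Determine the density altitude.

Pressure altitude = 9280 + (29.92 − 29.80) × 1000 = 9280 + (+120) = 9400 ft.
ISA temperature at 9400 ft = 15 − 2 × (9400/1000) = -3.8°C.
ISA deviation = 2 − (-3.8) = +5.8°C.
Density altitude = 9400 + 120 × (5.8) = 10096 ft.

10096 ft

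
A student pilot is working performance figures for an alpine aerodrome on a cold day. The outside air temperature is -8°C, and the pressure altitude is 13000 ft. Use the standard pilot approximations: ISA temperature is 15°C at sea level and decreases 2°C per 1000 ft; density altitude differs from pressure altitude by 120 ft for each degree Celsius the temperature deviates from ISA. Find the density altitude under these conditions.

13360 ft

ISA temperature at 13000 ft = 15 − 2 × (13000/1000) = -11°C.
ISA deviation = -8 − (-11) = +3°C.
Density altitude = 13000 + 120 × (3) = 13000 + (+360) = 13360 ft.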